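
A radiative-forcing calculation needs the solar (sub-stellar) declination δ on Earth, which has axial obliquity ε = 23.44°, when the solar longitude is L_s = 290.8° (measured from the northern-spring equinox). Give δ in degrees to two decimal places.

δ = -21.83°

sin δ = sin ε · sin L_s = sin 23.44° × sin 290.8° = -0.371863.
δ = arcsin(-0.371863) = -21.83°.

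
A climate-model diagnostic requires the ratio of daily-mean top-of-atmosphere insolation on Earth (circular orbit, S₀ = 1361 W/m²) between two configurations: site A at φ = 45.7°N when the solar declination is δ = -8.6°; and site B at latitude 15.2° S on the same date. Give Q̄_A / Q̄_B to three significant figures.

— Configuration A (φ=+45.7°):
cos H₀ = −tan(+45.7°) tan(-8.600°) = 0.1550, H₀ = 1.4152 rad.
Bracket: H₀ sin φ sin δ + cos φ cos δ sin H₀ = 1.4152×0.71569×-0.14954 + 0.69842×0.98876×0.98792 = -0.151461 + 0.682228 = 0.530767.
Q̄ = (S₀/π) × [bracket] = (1361/π) × 0.530767 = 229.94 W/m².
— Configuration B (φ=-15.2°):
cos H₀ = −tan(-15.2°) tan(-8.600°) = -0.0411, H₀ = 1.6119 rad.
Bracket: H₀ sin φ sin δ + cos φ cos δ sin H₀ = 1.6119×-0.26219×-0.14954 + 0.96502×0.98876×0.99916 = 0.063199 + 0.953372 = 1.016571.
Q̄ = (S₀/π) × [bracket] = (1361/π) × 1.016571 = 440.40 W/m².
Ratio Q̄_A / Q̄_B = 229.94 / 440.40 = 0.5221.

Q̄_A / Q̄_B ≈ 0.522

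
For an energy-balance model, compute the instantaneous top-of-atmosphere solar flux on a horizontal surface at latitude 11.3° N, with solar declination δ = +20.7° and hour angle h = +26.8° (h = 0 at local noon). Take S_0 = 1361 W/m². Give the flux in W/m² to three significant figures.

cos θ_z = sin ϕ sin δ + cos ϕ cos δ cos h = 0.069262 + 0.818778 = 0.888040.
Flux = S_0 · cos θ_z = 1361 × 0.888040 = 1209 W/m².

1.21e+03 W/m²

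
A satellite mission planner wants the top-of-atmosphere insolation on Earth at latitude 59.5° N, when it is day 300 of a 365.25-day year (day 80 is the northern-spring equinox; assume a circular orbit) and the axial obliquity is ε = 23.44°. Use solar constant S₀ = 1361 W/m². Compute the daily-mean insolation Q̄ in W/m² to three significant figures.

Solar longitude: λ_s = 360° × (300 − 80)/365.25 = 216.838°.
sin δ = sin 23.44° × sin 216.838° = -0.23849, so δ = -13.798°.
cos H₀ = −tan(+59.5°) tan(-13.798°) = 0.4169, H₀ = 1.1407 rad.
Bracket: H₀ sin φ sin δ + cos φ cos δ sin H₀ = 1.1407×0.86163×-0.23849 + 0.50754×0.97114×0.90895 = -0.234403 + 0.448015 = 0.213612.
Q̄ = (S₀/π) × [bracket] = (1361/π) × 0.213612 = 92.54 W/m².

Q̄ ≈ 92.5 W/m²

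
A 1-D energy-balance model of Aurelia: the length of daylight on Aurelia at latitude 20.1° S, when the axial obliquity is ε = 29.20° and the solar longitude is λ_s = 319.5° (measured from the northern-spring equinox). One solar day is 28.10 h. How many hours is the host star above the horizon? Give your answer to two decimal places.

15.15 h

Solar declination: sin δ = sin ε · sin λ_s = sin 29.20° × sin 319.5° = -0.31684, so δ = -18.472°.
cos H₀ = −tan φ · tan δ = −tan(-20.1°) × tan(-18.472°) = -0.1222, so H₀ = 1.6933 rad = 97.02°.
Daylight = 2H₀/(2π) × 28.10 h = (1.6933/π) × 28.10 = 15.15 h.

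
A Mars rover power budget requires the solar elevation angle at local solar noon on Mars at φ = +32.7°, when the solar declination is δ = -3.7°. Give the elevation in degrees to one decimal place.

53.6°

At local noon the hour angle is zero, so the zenith angle equals |φ − δ| = |+32.7° − (-3.700°)| = 36.400°.
Elevation = 90° − 36.400° = 53.6°.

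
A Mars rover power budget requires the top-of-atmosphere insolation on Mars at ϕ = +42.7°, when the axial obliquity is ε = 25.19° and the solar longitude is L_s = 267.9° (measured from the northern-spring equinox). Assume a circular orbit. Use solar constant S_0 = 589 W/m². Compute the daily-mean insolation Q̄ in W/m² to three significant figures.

Q̄ ≈ 51.7 W/m²

Solar declination: sin δ = sin ε · sin L_s = sin 25.19° × sin 267.9° = -0.42534, so δ = -25.172°.
cos h₀ = −tan(+42.7°) tan(-25.172°) = 0.4337, h₀ = 1.1222 rad.
Bracket: h₀ sin ϕ sin δ + cos ϕ cos δ sin h₀ = 1.1222×0.67816×-0.42534 + 0.73491×0.90504×0.90107 = -0.323697 + 0.599322 = 0.275625.
Q̄ = (S_0/π) × [bracket] = (589/π) × 0.275625 = 51.68 W/m².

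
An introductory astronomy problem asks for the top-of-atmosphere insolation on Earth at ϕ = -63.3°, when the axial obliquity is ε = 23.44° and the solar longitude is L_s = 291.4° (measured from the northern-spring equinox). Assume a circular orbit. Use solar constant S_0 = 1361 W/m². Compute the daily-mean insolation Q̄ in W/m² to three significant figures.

Solar declination: sin δ = sin ε · sin L_s = sin 23.44° × sin 291.4° = -0.37036, so δ = -21.738°.
cos h₀ = −tan(-63.3°) tan(-21.738°) = -0.7928, h₀ = 2.4861 rad.
Bracket: h₀ sin ϕ sin δ + cos ϕ cos δ sin h₀ = 2.4861×-0.89337×-0.37036 + 0.44932×0.92889×0.60953 = 0.822572 + 0.254399 = 1.076971.
Q̄ = (S_0/π) × [bracket] = (1361/π) × 1.076971 = 466.6 W/m².

Q̄ ≈ 467 W/m²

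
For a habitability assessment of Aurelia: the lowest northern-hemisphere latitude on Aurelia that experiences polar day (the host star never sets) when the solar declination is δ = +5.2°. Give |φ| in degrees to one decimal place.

|φ| = 84.8°

Polar day requires cos H₀ = −tan φ tan δ ≤ −1, i.e. tan φ tan δ ≥ 1.
The boundary is |tan φ| · |tan δ| = 1, so |φ| = 90° − |δ| = 90° − 5.2° = 84.8° in the northern hemisphere.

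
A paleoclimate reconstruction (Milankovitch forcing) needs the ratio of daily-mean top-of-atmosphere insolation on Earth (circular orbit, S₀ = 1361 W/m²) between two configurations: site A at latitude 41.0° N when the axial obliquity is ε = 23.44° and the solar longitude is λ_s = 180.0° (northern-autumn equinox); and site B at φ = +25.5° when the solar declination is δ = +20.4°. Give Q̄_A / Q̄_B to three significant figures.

Q̄_A / Q̄_B ≈ 0.689

— Configuration A (φ=+41.0°):
Solar declination: sin δ = sin ε · sin λ_s = sin 23.44° × sin 180.0° = 0.00000, so δ = +0.000°.
cos H₀ = −tan(+41.0°) tan(+0.000°) = -0.0000, H₀ = 1.5708 rad.
Bracket: H₀ sin φ sin δ + cos φ cos δ sin H₀ = 1.5708×0.65606×0.00000 + 0.75471×1.00000×1.00000 = 0.000000 + 0.754710 = 0.754710.
Q̄ = (S₀/π) × [bracket] = (1361/π) × 0.754710 = 326.96 W/m².
— Configuration B (φ=+25.5°):
cos H₀ = −tan(+25.5°) tan(+20.400°) = -0.1774, H₀ = 1.7491 rad.
Bracket: H₀ sin φ sin δ + cos φ cos δ sin H₀ = 1.7491×0.43051×0.34857 + 0.90259×0.93728×0.98414 = 0.262475 + 0.832562 = 1.095037.
Q̄ = (S₀/π) × [bracket] = (1361/π) × 1.095037 = 474.39 W/m².
Ratio Q̄_A / Q̄_B = 326.96 / 474.39 = 0.6892.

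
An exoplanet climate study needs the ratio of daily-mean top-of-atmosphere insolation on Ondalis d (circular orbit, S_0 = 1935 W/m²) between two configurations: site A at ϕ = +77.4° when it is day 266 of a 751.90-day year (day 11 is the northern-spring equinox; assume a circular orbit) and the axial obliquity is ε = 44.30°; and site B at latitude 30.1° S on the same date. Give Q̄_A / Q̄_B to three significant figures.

— Configuration A (ϕ=+77.4°):
Solar longitude: L_s = 360° × (266 − 11)/751.90 = 122.091°.
sin δ = sin 44.30° × sin 122.091° = 0.59170, so δ = +36.278°.
cos h₀ = −tan(+77.4°) tan(+36.278°) = -3.2836 ≤ −1 ⇒ polar day, h₀ = π.
Bracket: h₀ sin ϕ sin δ + cos ϕ cos δ sin h₀ = 3.1416×0.97592×0.59170 + 0.21814×0.80616×0.00000 = 1.814123 + 0.000000 = 1.814123.
Q̄ = (S_0/π) × [bracket] = (1935/π) × 1.814123 = 1117.4 W/m².
— Configuration B (ϕ=-30.1°):
cos h₀ = −tan(-30.1°) tan(+36.278°) = 0.4255, h₀ = 1.1313 rad.
Bracket: h₀ sin ϕ sin δ + cos ϕ cos δ sin h₀ = 1.1313×-0.50151×0.59170 + 0.86515×0.80616×0.90497 = -0.335706 + 0.631171 = 0.295465.
Q̄ = (S_0/π) × [bracket] = (1935/π) × 0.295465 = 181.99 W/m².
Ratio Q̄_A / Q̄_B = 1117.4 / 181.99 = 6.140.

Q̄_A / Q̄_B ≈ 6.14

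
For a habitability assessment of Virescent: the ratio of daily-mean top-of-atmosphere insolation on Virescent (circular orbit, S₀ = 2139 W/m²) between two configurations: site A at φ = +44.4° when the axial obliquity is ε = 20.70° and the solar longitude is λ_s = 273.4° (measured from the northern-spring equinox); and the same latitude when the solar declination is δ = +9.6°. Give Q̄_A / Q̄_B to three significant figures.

Q̄_A / Q̄_B ≈ 0.364

— Configuration A (φ=+44.4°):
Solar declination: sin δ = sin ε · sin λ_s = sin 20.70° × sin 273.4° = -0.35285, so δ = -20.662°.
cos H₀ = −tan(+44.4°) tan(-20.662°) = 0.3693, H₀ = 1.1925 rad.
Bracket: H₀ sin φ sin δ + cos φ cos δ sin H₀ = 1.1925×0.69966×-0.35285 + 0.71447×0.93568×0.92931 = -0.294398 + 0.621258 = 0.326860.
Q̄ = (S₀/π) × [bracket] = (2139/π) × 0.326860 = 222.55 W/m².
— Configuration B (φ=+44.4°):
cos H₀ = −tan(+44.4°) tan(+9.600°) = -0.1656, H₀ = 1.7372 rad.
Bracket: H₀ sin φ sin δ + cos φ cos δ sin H₀ = 1.7372×0.69966×0.16677 + 0.71447×0.98600×0.98619 = 0.202700 + 0.694739 = 0.897439.
Q̄ = (S₀/π) × [bracket] = (2139/π) × 0.897439 = 611.03 W/m².
Ratio Q̄_A / Q̄_B = 222.55 / 611.03 = 0.3642.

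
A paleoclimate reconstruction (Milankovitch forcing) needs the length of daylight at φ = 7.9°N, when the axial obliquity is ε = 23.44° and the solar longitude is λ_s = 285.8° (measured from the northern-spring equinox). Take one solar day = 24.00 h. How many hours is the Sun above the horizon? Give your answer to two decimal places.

11.56 h

Solar declination: sin δ = sin ε · sin λ_s = sin 23.44° × sin 285.8° = -0.38276, so δ = -22.505°.
cos H₀ = −tan φ · tan δ = −tan(+7.9°) × tan(-22.505°) = 0.0575, so H₀ = 1.5133 rad = 86.70°.
Daylight = 2H₀/(2π) × 24.00 h = (1.5133/π) × 24.00 = 11.56 h.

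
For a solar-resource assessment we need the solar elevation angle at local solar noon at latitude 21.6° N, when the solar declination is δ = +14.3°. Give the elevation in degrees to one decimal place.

82.7°

At local noon the hour angle is zero, so the zenith angle equals |ϕ − δ| = |+21.6° − (+14.300°)| = 7.300°.
Elevation = 90° − 7.300° = 82.7°.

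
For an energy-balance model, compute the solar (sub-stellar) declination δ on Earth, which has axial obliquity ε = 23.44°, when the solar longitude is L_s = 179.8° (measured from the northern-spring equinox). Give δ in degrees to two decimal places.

δ = +0.08°

sin δ = sin ε · sin L_s = sin 23.44° × sin 179.8° = 0.001389.
δ = arcsin(0.001389) = +0.08°.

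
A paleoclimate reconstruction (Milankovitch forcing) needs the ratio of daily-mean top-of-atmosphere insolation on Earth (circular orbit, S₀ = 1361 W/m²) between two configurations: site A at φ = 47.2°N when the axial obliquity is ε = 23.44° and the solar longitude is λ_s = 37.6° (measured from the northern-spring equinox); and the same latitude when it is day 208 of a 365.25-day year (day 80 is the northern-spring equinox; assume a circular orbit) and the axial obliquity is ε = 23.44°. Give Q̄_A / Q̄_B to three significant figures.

Q̄_A / Q̄_B ≈ 0.911

— Configuration A (φ=+47.2°):
Solar declination: sin δ = sin ε · sin λ_s = sin 23.44° × sin 37.6° = 0.24271, so δ = +14.046°.
cos H₀ = −tan(+47.2°) tan(+14.046°) = -0.2702, H₀ = 1.8444 rad.
Bracket: H₀ sin φ sin δ + cos φ cos δ sin H₀ = 1.8444×0.73373×0.24271 + 0.67944×0.97010×0.96281 = 0.328457 + 0.634612 = 0.963069.
Q̄ = (S₀/π) × [bracket] = (1361/π) × 0.963069 = 417.22 W/m².
— Configuration B (φ=+47.2°):
Solar longitude: λ_s = 360° × (208 − 80)/365.25 = 126.160°.
sin δ = sin 23.44° × sin 126.160° = 0.32116, so δ = +18.733°.
cos H₀ = −tan(+47.2°) tan(+18.733°) = -0.3662, H₀ = 1.9457 rad.
Bracket: H₀ sin φ sin δ + cos φ cos δ sin H₀ = 1.9457×0.73373×0.32116 + 0.67944×0.94702×0.93053 = 0.458494 + 0.598743 = 1.057237.
Q̄ = (S₀/π) × [bracket] = (1361/π) × 1.057237 = 458.02 W/m².
Ratio Q̄_A / Q̄_B = 417.22 / 458.02 = 0.9109.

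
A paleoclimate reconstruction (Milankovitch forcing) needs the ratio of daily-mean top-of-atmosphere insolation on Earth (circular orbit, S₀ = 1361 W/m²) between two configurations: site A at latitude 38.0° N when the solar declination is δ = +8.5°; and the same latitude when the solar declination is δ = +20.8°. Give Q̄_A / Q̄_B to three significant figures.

Q̄_A / Q̄_B ≈ 0.834

— Configuration A (φ=+38.0°):
cos H₀ = −tan(+38.0°) tan(+8.500°) = -0.1168, H₀ = 1.6878 rad.
Bracket: H₀ sin φ sin δ + cos φ cos δ sin H₀ = 1.6878×0.61566×0.14781 + 0.78801×0.98902×0.99316 = 0.153591 + 0.774027 = 0.927618.
Q̄ = (S₀/π) × [bracket] = (1361/π) × 0.927618 = 401.86 W/m².
— Configuration B (φ=+38.0°):
cos H₀ = −tan(+38.0°) tan(+20.800°) = -0.2968, H₀ = 1.8721 rad.
Bracket: H₀ sin φ sin δ + cos φ cos δ sin H₀ = 1.8721×0.61566×0.35511 + 0.78801×0.93483×0.95495 = 0.409292 + 0.703469 = 1.112761.
Q̄ = (S₀/π) × [bracket] = (1361/π) × 1.112761 = 482.07 W/m².
Ratio Q̄_A / Q̄_B = 401.86 / 482.07 = 0.8336.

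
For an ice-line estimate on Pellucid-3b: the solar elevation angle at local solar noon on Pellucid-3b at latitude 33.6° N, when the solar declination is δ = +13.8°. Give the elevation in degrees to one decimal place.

70.2°

At local noon the hour angle is zero, so the zenith angle equals |φ − δ| = |+33.6° − (+13.800°)| = 19.800°.
Elevation = 90° − 19.800° = 70.2°.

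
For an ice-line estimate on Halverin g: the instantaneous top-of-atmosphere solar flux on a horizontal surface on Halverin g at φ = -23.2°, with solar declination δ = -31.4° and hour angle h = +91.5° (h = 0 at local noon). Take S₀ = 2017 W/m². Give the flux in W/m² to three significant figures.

cos θ_z = sin φ sin δ + cos φ cos δ cos h = 0.205248 + -0.020537 = 0.184711.
Flux = S₀ · cos θ_z = 2017 × 0.184711 = 372.6 W/m².

373 W/m²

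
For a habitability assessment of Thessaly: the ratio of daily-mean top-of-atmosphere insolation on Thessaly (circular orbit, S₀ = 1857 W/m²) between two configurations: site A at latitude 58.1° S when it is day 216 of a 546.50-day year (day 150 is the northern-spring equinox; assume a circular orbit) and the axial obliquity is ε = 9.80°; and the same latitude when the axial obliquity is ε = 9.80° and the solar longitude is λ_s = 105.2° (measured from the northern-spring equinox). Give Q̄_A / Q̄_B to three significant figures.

— Configuration A (φ=-58.1°):
Solar longitude: λ_s = 360° × (216 − 150)/546.50 = 43.477°.
sin δ = sin 9.80° × sin 43.477° = 0.11711, so δ = +6.726°.
cos H₀ = −tan(-58.1°) tan(+6.726°) = 0.1895, H₀ = 1.3802 rad.
Bracket: H₀ sin φ sin δ + cos φ cos δ sin H₀ = 1.3802×-0.84897×0.11711 + 0.52844×0.99312×0.98189 = -0.137223 + 0.515300 = 0.378077.
Q̄ = (S₀/π) × [bracket] = (1857/π) × 0.378077 = 223.48 W/m².
— Configuration B (φ=-58.1°):
Solar declination: sin δ = sin ε · sin λ_s = sin 9.80° × sin 105.2° = 0.16425, so δ = +9.454°.
cos H₀ = −tan(-58.1°) tan(+9.454°) = 0.2675, H₀ = 1.3000 rad.
Bracket: H₀ sin φ sin δ + cos φ cos δ sin H₀ = 1.3000×-0.84897×0.16425 + 0.52844×0.98642×0.96355 = -0.181276 + 0.502264 = 0.320988.
Q̄ = (S₀/π) × [bracket] = (1857/π) × 0.320988 = 189.74 W/m².
Ratio Q̄_A / Q̄_B = 223.48 / 189.74 = 1.178.

Q̄_A / Q̄_B ≈ 1.18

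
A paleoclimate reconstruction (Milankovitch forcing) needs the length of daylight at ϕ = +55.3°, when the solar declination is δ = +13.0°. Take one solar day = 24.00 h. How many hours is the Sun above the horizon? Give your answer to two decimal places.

cos h₀ = −tan ϕ · tan δ = −tan(+55.3°) × tan(+13.000°) = -0.3334, so h₀ = 1.9107 rad = 109.48°.
Daylight = 2h₀/(2π) × 24.00 h = (1.9107/π) × 24.00 = 14.60 h.

14.60 h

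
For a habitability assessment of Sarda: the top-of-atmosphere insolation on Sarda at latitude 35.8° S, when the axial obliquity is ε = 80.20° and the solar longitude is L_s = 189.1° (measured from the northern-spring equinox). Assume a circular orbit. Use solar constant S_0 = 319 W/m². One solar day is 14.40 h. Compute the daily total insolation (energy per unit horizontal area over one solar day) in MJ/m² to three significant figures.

Solar declination: sin δ = sin ε · sin L_s = sin 80.20° × sin 189.1° = -0.15585, so δ = -8.966°.
cos h₀ = −tan(-35.8°) tan(-8.966°) = -0.1138, h₀ = 1.6848 rad.
Bracket: h₀ sin ϕ sin δ + cos ϕ cos δ sin h₀ = 1.6848×-0.58496×-0.15585 + 0.81106×0.98778×0.99350 = 0.153597 + 0.795941 = 0.949538.
Q̄ = (S_0/π) × [bracket] = (319/π) × 0.949538 = 96.417 W/m².
Daily total = Q̄ × 14.40 h × 3600 s/h = 96.417 × 14.40 × 3600 / 10⁶ = 4.998 MJ/m².

5.00 MJ/m²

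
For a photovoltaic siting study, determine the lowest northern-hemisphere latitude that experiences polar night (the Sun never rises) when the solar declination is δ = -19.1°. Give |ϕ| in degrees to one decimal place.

|ϕ| = 70.9°

Polar night requires cos h₀ = −tan ϕ tan δ ≥ 1, i.e. tan ϕ tan δ ≤ −1.
The boundary is |tan ϕ| · |tan δ| = 1, so |ϕ| = 90° − |δ| = 90° − 19.1° = 70.9° in the northern hemisphere.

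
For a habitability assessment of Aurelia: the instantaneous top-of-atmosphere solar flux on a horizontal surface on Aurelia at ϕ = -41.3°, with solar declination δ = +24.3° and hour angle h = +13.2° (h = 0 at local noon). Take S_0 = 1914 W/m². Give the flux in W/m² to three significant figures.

cos θ_z = sin ϕ sin δ + cos ϕ cos δ cos h = -0.271600 + 0.666614 = 0.395014.
Flux = S_0 · cos θ_z = 1914 × 0.395014 = 756.1 W/m².

756 W/m²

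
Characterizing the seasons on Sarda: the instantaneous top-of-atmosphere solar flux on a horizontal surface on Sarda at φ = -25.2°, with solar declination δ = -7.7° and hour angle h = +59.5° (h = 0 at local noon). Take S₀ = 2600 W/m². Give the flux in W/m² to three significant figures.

cos θ_z = sin φ sin δ + cos φ cos δ cos h = 0.057049 + 0.455094 = 0.512143.
Flux = S₀ · cos θ_z = 2600 × 0.512143 = 1332 W/m².

1.33e+03 W/m²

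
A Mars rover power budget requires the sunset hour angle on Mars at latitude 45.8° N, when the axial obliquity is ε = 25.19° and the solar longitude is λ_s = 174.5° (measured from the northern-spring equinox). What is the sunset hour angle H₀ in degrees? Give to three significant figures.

H₀ = 92.4°

Solar declination: sin δ = sin ε · sin λ_s = sin 25.19° × sin 174.5° = 0.04079, so δ = +2.338°.
cos H₀ = −tan φ · tan δ = −tan(+45.8°) × tan(+2.338°) = -0.0420, so H₀ = 1.6128 rad = 92.41°.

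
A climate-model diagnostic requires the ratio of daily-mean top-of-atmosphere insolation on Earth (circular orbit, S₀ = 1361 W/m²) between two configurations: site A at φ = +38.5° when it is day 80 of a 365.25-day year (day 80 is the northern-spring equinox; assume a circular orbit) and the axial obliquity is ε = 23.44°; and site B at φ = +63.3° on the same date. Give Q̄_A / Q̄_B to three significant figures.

Q̄_A / Q̄_B ≈ 1.74

— Configuration A (φ=+38.5°):
Solar longitude: λ_s = 360° × (80 − 80)/365.25 = 0.000°.
sin δ = sin 23.44° × sin 0.000° = 0.00000, so δ = +0.000°.
cos H₀ = −tan(+38.5°) tan(+0.000°) = -0.0000, H₀ = 1.5708 rad.
Bracket: H₀ sin φ sin δ + cos φ cos δ sin H₀ = 1.5708×0.62251×0.00000 + 0.78261×1.00000×1.00000 = 0.000000 + 0.782610 = 0.782610.
Q̄ = (S₀/π) × [bracket] = (1361/π) × 0.782610 = 339.04 W/m².
— Configuration B (φ=+63.3°):
cos H₀ = −tan(+63.3°) tan(+0.000°) = -0.0000, H₀ = 1.5708 rad.
Bracket: H₀ sin φ sin δ + cos φ cos δ sin H₀ = 1.5708×0.89337×0.00000 + 0.44932×1.00000×1.00000 = 0.000000 + 0.449320 = 0.449320.
Q̄ = (S₀/π) × [bracket] = (1361/π) × 0.449320 = 194.65 W/m².
Ratio Q̄_A / Q̄_B = 339.04 / 194.65 = 1.742.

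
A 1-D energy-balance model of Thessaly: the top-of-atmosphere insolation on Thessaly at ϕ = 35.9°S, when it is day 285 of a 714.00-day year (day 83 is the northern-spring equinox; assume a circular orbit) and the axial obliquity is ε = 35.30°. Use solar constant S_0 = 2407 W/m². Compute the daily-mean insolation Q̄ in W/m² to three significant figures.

Q̄ ≈ 177 W/m²

Solar longitude: L_s = 360° × (285 − 83)/714.00 = 101.849°.
sin δ = sin 35.30° × sin 101.849° = 0.56555, so δ = +34.440°.
cos h₀ = −tan(-35.9°) tan(+34.440°) = 0.4964, h₀ = 1.0514 rad.
Bracket: h₀ sin ϕ sin δ + cos ϕ cos δ sin h₀ = 1.0514×-0.58637×0.56555 + 0.81004×0.82472×0.86810 = -0.348667 + 0.579940 = 0.231273.
Q̄ = (S_0/π) × [bracket] = (2407/π) × 0.231273 = 177.2 W/m².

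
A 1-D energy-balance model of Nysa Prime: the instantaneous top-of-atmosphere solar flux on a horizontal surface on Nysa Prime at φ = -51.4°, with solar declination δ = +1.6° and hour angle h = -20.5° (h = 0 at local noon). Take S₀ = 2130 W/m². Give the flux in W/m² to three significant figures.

cos θ_z = sin φ sin δ + cos φ cos δ cos h = -0.021821 + 0.584143 = 0.562322.
Flux = S₀ · cos θ_z = 2130 × 0.562322 = 1198 W/m².

1.20e+03 W/m²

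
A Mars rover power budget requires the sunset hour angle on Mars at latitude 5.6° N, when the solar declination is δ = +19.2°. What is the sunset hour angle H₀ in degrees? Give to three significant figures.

H₀ = 92.0°

cos H₀ = −tan φ · tan δ = −tan(+5.6°) × tan(+19.200°) = -0.0341, so H₀ = 1.6049 rad = 91.96°.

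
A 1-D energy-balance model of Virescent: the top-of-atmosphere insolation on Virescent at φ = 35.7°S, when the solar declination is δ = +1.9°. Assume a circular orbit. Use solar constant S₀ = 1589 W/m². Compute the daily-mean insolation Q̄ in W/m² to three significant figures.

cos H₀ = −tan(-35.7°) tan(+1.900°) = 0.0238, H₀ = 1.5470 rad.
Bracket: H₀ sin φ sin δ + cos φ cos δ sin H₀ = 1.5470×-0.58354×0.03316 + 0.81208×0.99945×0.99972 = -0.029935 + 0.811406 = 0.781471.
Q̄ = (S₀/π) × [bracket] = (1589/π) × 0.781471 = 395.3 W/m².

Q̄ ≈ 395 W/m²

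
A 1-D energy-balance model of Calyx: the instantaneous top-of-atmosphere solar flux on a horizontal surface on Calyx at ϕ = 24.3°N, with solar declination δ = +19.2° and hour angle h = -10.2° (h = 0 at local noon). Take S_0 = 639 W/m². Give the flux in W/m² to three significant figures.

cos θ_z = sin ϕ sin δ + cos ϕ cos δ cos h = 0.135333 + 0.847105 = 0.982438.
Flux = S_0 · cos θ_z = 639 × 0.982438 = 627.8 W/m².

628 W/m²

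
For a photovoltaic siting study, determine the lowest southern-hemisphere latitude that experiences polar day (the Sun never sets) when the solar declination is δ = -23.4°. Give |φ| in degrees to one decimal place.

Polar day requires cos H₀ = −tan φ tan δ ≤ −1, i.e. tan φ tan δ ≥ 1.
The boundary is |tan φ| · |tan δ| = 1, so |φ| = 90° − |δ| = 90° − 23.4° = 66.6° in the southern hemisphere.

|φ| = 66.6°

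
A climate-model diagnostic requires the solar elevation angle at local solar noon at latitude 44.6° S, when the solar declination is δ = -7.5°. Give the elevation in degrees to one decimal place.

At local noon the hour angle is zero, so the zenith angle equals |φ − δ| = |-44.6° − (-7.500°)| = 37.100°.
Elevation = 90° − 37.100° = 52.9°.

52.9°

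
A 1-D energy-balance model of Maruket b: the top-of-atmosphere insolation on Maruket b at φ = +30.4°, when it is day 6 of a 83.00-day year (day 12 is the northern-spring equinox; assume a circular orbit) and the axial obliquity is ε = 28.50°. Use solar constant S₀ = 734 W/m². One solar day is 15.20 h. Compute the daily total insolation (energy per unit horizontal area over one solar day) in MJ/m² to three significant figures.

8.74 MJ/m²

Solar longitude: λ_s = 360° × (6 − 12)/83.00 = -26.024°, i.e. -26.024° + 360° = 333.976°.
sin δ = sin 28.50° × sin 333.976° = -0.20935, so δ = -12.084°.
cos H₀ = −tan(+30.4°) tan(-12.084°) = 0.1256, H₀ = 1.4449 rad.
Bracket: H₀ sin φ sin δ + cos φ cos δ sin H₀ = 1.4449×0.50603×-0.20935 + 0.86251×0.97784×0.99208 = -0.153069 + 0.836717 = 0.683648.
Q̄ = (S₀/π) × [bracket] = (734/π) × 0.683648 = 159.73 W/m².
Daily total = Q̄ × 15.20 h × 3600 s/h = 159.73 × 15.20 × 3600 / 10⁶ = 8.740 MJ/m².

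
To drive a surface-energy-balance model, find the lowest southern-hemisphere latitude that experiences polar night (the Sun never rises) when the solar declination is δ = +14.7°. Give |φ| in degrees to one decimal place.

Polar night requires cos H₀ = −tan φ tan δ ≥ 1, i.e. tan φ tan δ ≤ −1.
The boundary is |tan φ| · |tan δ| = 1, so |φ| = 90° − |δ| = 90° − 14.7° = 75.3° in the southern hemisphere.

|φ| = 75.3°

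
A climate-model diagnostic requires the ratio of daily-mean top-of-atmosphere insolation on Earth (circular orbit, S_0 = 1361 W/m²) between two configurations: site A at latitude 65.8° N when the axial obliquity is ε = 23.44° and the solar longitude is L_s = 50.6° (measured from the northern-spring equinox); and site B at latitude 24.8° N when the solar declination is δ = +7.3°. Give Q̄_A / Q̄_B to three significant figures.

— Configuration A (ϕ=+65.8°):
Solar declination: sin δ = sin ε · sin L_s = sin 23.44° × sin 50.6° = 0.30738, so δ = +17.902°.
cos h₀ = −tan(+65.8°) tan(+17.902°) = -0.7188, h₀ = 2.3728 rad.
Bracket: h₀ sin ϕ sin δ + cos ϕ cos δ sin h₀ = 2.3728×0.91212×0.30738 + 0.40992×0.95159×0.69526 = 0.665256 + 0.271204 = 0.936460.
Q̄ = (S_0/π) × [bracket] = (1361/π) × 0.936460 = 405.69 W/m².
— Configuration B (ϕ=+24.8°):
cos h₀ = −tan(+24.8°) tan(+7.300°) = -0.0592, h₀ = 1.6300 rad.
Bracket: h₀ sin ϕ sin δ + cos ϕ cos δ sin h₀ = 1.6300×0.41945×0.12706 + 0.90778×0.99189×0.99825 = 0.086871 + 0.898842 = 0.985713.
Q̄ = (S_0/π) × [bracket] = (1361/π) × 0.985713 = 427.03 W/m².
Ratio Q̄_A / Q̄_B = 405.69 / 427.03 = 0.9500.

Q̄_A / Q̄_B ≈ 0.950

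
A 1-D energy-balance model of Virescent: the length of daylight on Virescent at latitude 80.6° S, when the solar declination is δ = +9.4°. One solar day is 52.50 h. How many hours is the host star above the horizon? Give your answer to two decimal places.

cos h₀ = −tan ϕ · tan δ = −tan(-80.6°) × tan(+9.400°) = 1.0000, so h₀ = 0.0000 rad = 0.00°.
Daylight = 2h₀/(2π) × 52.50 h = (0.0000/π) × 52.50 = 0.00 h.

0.00 h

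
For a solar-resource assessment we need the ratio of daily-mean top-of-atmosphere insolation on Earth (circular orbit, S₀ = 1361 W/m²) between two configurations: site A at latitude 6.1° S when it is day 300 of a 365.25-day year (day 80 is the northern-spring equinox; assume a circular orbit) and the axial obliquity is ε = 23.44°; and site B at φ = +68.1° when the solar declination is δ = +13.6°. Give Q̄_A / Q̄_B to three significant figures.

Q̄_A / Q̄_B ≈ 1.30

— Configuration A (φ=-6.1°):
Solar longitude: λ_s = 360° × (300 − 80)/365.25 = 216.838°.
sin δ = sin 23.44° × sin 216.838° = -0.23849, so δ = -13.798°.
cos H₀ = −tan(-6.1°) tan(-13.798°) = -0.0262, H₀ = 1.5970 rad.
Bracket: H₀ sin φ sin δ + cos φ cos δ sin H₀ = 1.5970×-0.10626×-0.23849 + 0.99434×0.97114×0.99966 = 0.040471 + 0.965315 = 1.005786.
Q̄ = (S₀/π) × [bracket] = (1361/π) × 1.005786 = 435.73 W/m².
— Configuration B (φ=+68.1°):
cos H₀ = −tan(+68.1°) tan(+13.600°) = -0.6018, H₀ = 2.2166 rad.
Bracket: H₀ sin φ sin δ + cos φ cos δ sin H₀ = 2.2166×0.92784×0.23514 + 0.37299×0.97196×0.79864 = 0.483601 + 0.289532 = 0.773133.
Q̄ = (S₀/π) × [bracket] = (1361/π) × 0.773133 = 334.94 W/m².
Ratio Q̄_A / Q̄_B = 435.73 / 334.94 = 1.301.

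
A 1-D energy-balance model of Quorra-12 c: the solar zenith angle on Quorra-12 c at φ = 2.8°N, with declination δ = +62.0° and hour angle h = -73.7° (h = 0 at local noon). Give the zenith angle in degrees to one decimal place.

cos θ_z = sin φ sin δ + cos φ cos δ cos h = 0.043132 + 0.131608 = 0.174740.
θ_z = arccos(0.174740) = 79.9°.

θ_z = 79.9°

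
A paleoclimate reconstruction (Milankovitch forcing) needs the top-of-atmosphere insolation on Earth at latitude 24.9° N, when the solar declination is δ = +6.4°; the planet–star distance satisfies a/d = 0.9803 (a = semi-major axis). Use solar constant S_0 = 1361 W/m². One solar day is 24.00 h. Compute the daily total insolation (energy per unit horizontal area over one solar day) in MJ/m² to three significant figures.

35.1 MJ/m²

cos h₀ = −tan(+24.9°) tan(+6.400°) = -0.0521, h₀ = 1.6229 rad.
Bracket: h₀ sin ϕ sin δ + cos ϕ cos δ sin h₀ = 1.6229×0.42104×0.11147 + 0.90704×0.99377×0.99864 = 0.076168 + 0.900163 = 0.976331.
Inverse-square distance factor (a/d)² = 0.9803² = 0.960988.
Q̄ = (S_0/π) × 0.960988 × [bracket] = (1361/π) × 0.960988 × 0.976331 = 406.47 W/m².
Daily total = Q̄ × 24.00 h × 3600 s/h = 406.47 × 24.00 × 3600 / 10⁶ = 35.12 MJ/m².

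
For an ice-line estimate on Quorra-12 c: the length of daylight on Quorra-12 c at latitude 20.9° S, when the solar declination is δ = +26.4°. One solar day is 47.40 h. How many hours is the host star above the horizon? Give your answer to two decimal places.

cos h₀ = −tan ϕ · tan δ = −tan(-20.9°) × tan(+26.400°) = 0.1896, so h₀ = 1.3801 rad = 79.07°.
Daylight = 2h₀/(2π) × 47.40 h = (1.3801/π) × 47.40 = 20.82 h.

20.82 h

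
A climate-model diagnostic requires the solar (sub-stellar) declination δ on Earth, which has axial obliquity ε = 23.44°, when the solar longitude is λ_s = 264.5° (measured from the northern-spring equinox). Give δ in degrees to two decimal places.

δ = -23.33°

sin δ = sin ε · sin λ_s = sin 23.44° × sin 264.5° = -0.395957.
δ = arcsin(-0.395957) = -23.33°.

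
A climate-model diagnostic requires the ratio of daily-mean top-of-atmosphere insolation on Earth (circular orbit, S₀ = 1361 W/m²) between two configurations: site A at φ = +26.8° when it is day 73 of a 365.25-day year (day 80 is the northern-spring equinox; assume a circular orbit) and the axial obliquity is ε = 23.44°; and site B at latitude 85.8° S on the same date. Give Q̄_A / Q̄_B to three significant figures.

— Configuration A (φ=+26.8°):
Solar longitude: λ_s = 360° × (73 − 80)/365.25 = -6.899°, i.e. -6.899° + 360° = 353.101°.
sin δ = sin 23.44° × sin 353.101° = -0.04778, so δ = -2.739°.
cos H₀ = −tan(+26.8°) tan(-2.739°) = 0.0242, H₀ = 1.5466 rad.
Bracket: H₀ sin φ sin δ + cos φ cos δ sin H₀ = 1.5466×0.45088×-0.04778 + 0.89259×0.99886×0.99971 = -0.033318 + 0.891314 = 0.857996.
Q̄ = (S₀/π) × [bracket] = (1361/π) × 0.857996 = 371.70 W/m².
— Configuration B (φ=-85.8°):
cos H₀ = −tan(-85.8°) tan(-2.739°) = -0.6514, H₀ = 2.2803 rad.
Bracket: H₀ sin φ sin δ + cos φ cos δ sin H₀ = 2.2803×-0.99731×-0.04778 + 0.07324×0.99886×0.75869 = 0.108660 + 0.055503 = 0.164163.
Q̄ = (S₀/π) × [bracket] = (1361/π) × 0.164163 = 71.119 W/m².
Ratio Q̄_A / Q̄_B = 371.70 / 71.119 = 5.226.

Q̄_A / Q̄_B ≈ 5.23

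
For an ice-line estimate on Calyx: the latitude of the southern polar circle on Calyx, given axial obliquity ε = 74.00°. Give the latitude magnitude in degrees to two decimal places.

16.00°

The polar circle is the lowest latitude that experiences at least one full rotation of continuous darkness at the northern-summer solstice; it lies at |ϕ| = 90° − ε = 90° − 74.00° = 16.00°.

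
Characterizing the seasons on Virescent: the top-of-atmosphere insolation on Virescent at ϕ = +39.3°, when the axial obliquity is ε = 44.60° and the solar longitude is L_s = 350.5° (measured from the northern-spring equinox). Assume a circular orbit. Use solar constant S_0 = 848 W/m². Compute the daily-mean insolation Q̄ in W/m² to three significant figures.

Q̄ ≈ 177 W/m²

Solar declination: sin δ = sin ε · sin L_s = sin 44.60° × sin 350.5° = -0.11589, so δ = -6.655°.
cos h₀ = −tan(+39.3°) tan(-6.655°) = 0.0955, h₀ = 1.4752 rad.
Bracket: h₀ sin ϕ sin δ + cos ϕ cos δ sin h₀ = 1.4752×0.63338×-0.11589 + 0.77384×0.99326×0.99543 = -0.108283 + 0.765112 = 0.656829.
Q̄ = (S_0/π) × [bracket] = (848/π) × 0.656829 = 177.3 W/m².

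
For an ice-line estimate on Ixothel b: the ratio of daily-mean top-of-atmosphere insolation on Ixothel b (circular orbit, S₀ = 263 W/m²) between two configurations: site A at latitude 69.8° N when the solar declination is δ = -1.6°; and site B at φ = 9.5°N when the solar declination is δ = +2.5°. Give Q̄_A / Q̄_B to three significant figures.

Q̄_A / Q̄_B ≈ 0.306

— Configuration A (φ=+69.8°):
cos H₀ = −tan(+69.8°) tan(-1.600°) = 0.0759, H₀ = 1.4948 rad.
Bracket: H₀ sin φ sin δ + cos φ cos δ sin H₀ = 1.4948×0.93849×-0.02792 + 0.34530×0.99961×0.99711 = -0.039168 + 0.344168 = 0.305000.
Q̄ = (S₀/π) × [bracket] = (263/π) × 0.305000 = 25.533 W/m².
— Configuration B (φ=+9.5°):
cos H₀ = −tan(+9.5°) tan(+2.500°) = -0.0073, H₀ = 1.5781 rad.
Bracket: H₀ sin φ sin δ + cos φ cos δ sin H₀ = 1.5781×0.16505×0.04362 + 0.98629×0.99905×0.99997 = 0.011362 + 0.985323 = 0.996685.
Q̄ = (S₀/π) × [bracket] = (263/π) × 0.996685 = 83.438 W/m².
Ratio Q̄_A / Q̄_B = 25.533 / 83.438 = 0.3060.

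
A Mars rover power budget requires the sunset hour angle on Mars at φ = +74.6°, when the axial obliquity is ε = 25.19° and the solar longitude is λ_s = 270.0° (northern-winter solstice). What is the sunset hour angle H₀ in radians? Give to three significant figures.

Solar declination: sin δ = sin ε · sin λ_s = sin 25.19° × sin 270.0° = -0.42562, so δ = -25.190°.
cos H₀ = −tan φ · tan δ = 1.7076 ≥ 1, so the Sun never rises (polar night) and H₀ = 0.

H₀ = 0.00 rad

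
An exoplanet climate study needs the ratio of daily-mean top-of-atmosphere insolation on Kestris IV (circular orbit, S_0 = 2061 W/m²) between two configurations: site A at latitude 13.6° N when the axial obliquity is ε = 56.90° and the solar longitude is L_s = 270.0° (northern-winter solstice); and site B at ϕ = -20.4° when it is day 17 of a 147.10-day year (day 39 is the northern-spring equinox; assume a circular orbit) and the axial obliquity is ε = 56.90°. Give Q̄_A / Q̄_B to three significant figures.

— Configuration A (ϕ=+13.6°):
Solar declination: sin δ = sin ε · sin L_s = sin 56.90° × sin 270.0° = -0.83772, so δ = -56.900°.
cos h₀ = −tan(+13.6°) tan(-56.900°) = 0.3711, h₀ = 1.1906 rad.
Bracket: h₀ sin ϕ sin δ + cos ϕ cos δ sin h₀ = 1.1906×0.23514×-0.83772 + 0.97196×0.54610×0.92859 = -0.234526 + 0.492884 = 0.258358.
Q̄ = (S_0/π) × [bracket] = (2061/π) × 0.258358 = 169.49 W/m².
— Configuration B (ϕ=-20.4°):
Solar longitude: L_s = 360° × (17 − 39)/147.10 = -53.841°, i.e. -53.841° + 360° = 306.159°.
sin δ = sin 56.90° × sin 306.159° = -0.67636, so δ = -42.560°.
cos h₀ = −tan(-20.4°) tan(-42.560°) = -0.3415, h₀ = 1.9193 rad.
Bracket: h₀ sin ϕ sin δ + cos ϕ cos δ sin h₀ = 1.9193×-0.34857×-0.67636 + 0.93728×0.73657×0.93988 = 0.452492 + 0.648867 = 1.101359.
Q̄ = (S_0/π) × [bracket] = (2061/π) × 1.101359 = 722.53 W/m².
Ratio Q̄_A / Q̄_B = 169.49 / 722.53 = 0.2346.

Q̄_A / Q̄_B ≈ 0.235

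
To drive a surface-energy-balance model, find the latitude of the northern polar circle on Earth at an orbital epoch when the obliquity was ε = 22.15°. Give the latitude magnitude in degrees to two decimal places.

67.85°

The polar circle is the lowest latitude that experiences at least one full rotation of continuous daylight at the northern-summer solstice; it lies at |ϕ| = 90° − ε = 90° − 22.15° = 67.85°.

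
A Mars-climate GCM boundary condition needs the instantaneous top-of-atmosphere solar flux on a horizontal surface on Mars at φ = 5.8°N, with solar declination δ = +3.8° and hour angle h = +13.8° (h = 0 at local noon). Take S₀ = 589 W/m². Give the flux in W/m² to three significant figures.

cos θ_z = sin φ sin δ + cos φ cos δ cos h = 0.006697 + 0.964039 = 0.970736.
Flux = S₀ · cos θ_z = 589 × 0.970736 = 571.8 W/m².

572 W/m²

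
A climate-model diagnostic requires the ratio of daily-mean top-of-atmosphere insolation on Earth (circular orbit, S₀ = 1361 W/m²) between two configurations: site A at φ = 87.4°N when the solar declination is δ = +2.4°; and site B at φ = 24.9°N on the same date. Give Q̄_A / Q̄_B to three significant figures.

Q̄_A / Q̄_B ≈ 0.142

— Configuration A (φ=+87.4°):
cos H₀ = −tan(+87.4°) tan(+2.400°) = -0.9230, H₀ = 2.7466 rad.
Bracket: H₀ sin φ sin δ + cos φ cos δ sin H₀ = 2.7466×0.99897×0.04188 + 0.04536×0.99912×0.38484 = 0.114909 + 0.017441 = 0.132350.
Q̄ = (S₀/π) × [bracket] = (1361/π) × 0.132350 = 57.337 W/m².
— Configuration B (φ=+24.9°):
cos H₀ = −tan(+24.9°) tan(+2.400°) = -0.0195, H₀ = 1.5903 rad.
Bracket: H₀ sin φ sin δ + cos φ cos δ sin H₀ = 1.5903×0.42104×0.04188 + 0.90704×0.99912×0.99981 = 0.028042 + 0.906070 = 0.934112.
Q̄ = (S₀/π) × [bracket] = (1361/π) × 0.934112 = 404.68 W/m².
Ratio Q̄_A / Q̄_B = 57.337 / 404.68 = 0.1417.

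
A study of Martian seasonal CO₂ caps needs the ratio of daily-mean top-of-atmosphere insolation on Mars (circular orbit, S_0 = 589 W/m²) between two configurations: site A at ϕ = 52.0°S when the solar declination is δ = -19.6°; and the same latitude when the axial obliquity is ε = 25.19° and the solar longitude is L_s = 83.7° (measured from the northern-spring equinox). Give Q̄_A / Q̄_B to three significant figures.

— Configuration A (ϕ=-52.0°):
cos h₀ = −tan(-52.0°) tan(-19.600°) = -0.4558, h₀ = 2.0440 rad.
Bracket: h₀ sin ϕ sin δ + cos ϕ cos δ sin h₀ = 2.0440×-0.78801×-0.33545 + 0.61566×0.94206×0.89010 = 0.540307 + 0.516248 = 1.056555.
Q̄ = (S_0/π) × [bracket] = (589/π) × 1.056555 = 198.09 W/m².
— Configuration B (ϕ=-52.0°):
Solar declination: sin δ = sin ε · sin L_s = sin 25.19° × sin 83.7° = 0.42305, so δ = +25.027°.
cos h₀ = −tan(-52.0°) tan(+25.027°) = 0.5976, h₀ = 0.9303 rad.
Bracket: h₀ sin ϕ sin δ + cos ϕ cos δ sin h₀ = 0.9303×-0.78801×0.42305 + 0.61566×0.90611×0.80180 = -0.310132 + 0.447289 = 0.137157.
Q̄ = (S_0/π) × [bracket] = (589/π) × 0.137157 = 25.715 W/m².
Ratio Q̄_A / Q̄_B = 198.09 / 25.715 = 7.703.

Q̄_A / Q̄_B ≈ 7.70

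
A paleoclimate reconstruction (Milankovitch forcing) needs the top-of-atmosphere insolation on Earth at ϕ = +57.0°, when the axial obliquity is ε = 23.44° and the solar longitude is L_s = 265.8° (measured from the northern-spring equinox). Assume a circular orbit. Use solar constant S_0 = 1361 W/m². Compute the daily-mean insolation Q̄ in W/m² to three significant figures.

Q̄ ≈ 40.2 W/m²

Solar declination: sin δ = sin ε · sin L_s = sin 23.44° × sin 265.8° = -0.39672, so δ = -23.373°.
cos h₀ = −tan(+57.0°) tan(-23.373°) = 0.6655, h₀ = 0.8426 rad.
Bracket: h₀ sin ϕ sin δ + cos ϕ cos δ sin h₀ = 0.8426×0.83867×-0.39672 + 0.54464×0.91794×0.74639 = -0.280347 + 0.373155 = 0.092808.
Q̄ = (S_0/π) × [bracket] = (1361/π) × 0.092808 = 40.21 W/m².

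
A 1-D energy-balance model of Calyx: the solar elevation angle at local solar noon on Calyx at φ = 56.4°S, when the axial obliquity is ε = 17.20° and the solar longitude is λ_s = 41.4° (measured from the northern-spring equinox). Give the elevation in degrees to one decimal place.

22.3°

Solar declination: sin δ = sin ε · sin λ_s = sin 17.20° × sin 41.4° = 0.19556, so δ = +11.277°.
At local noon the hour angle is zero, so the zenith angle equals |φ − δ| = |-56.4° − (+11.277°)| = 67.677°.
Elevation = 90° − 67.677° = 22.3°.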